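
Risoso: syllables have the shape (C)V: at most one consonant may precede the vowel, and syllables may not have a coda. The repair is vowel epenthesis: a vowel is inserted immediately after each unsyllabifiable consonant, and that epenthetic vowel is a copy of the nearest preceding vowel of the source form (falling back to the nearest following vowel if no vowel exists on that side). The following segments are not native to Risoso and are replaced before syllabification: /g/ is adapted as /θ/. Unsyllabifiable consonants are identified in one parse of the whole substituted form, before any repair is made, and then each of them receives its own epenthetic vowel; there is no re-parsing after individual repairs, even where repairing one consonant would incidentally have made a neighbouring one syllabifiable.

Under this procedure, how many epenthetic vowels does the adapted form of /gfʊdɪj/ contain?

2

After substitution the input is /θfʊdɪj/.
The unsyllabifiable consonants are /θ/, /j/; each receives one epenthetic vowel.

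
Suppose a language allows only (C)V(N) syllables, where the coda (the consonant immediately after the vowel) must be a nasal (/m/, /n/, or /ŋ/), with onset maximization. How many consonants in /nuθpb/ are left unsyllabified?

3

The consonants /θ/, /p/, /b/ cannot be parsed into a legal (C)V(N) syllable (only a nasal (/m/, /n/, or /ŋ/) is licensed in coda position; onsets are limited to one consonant).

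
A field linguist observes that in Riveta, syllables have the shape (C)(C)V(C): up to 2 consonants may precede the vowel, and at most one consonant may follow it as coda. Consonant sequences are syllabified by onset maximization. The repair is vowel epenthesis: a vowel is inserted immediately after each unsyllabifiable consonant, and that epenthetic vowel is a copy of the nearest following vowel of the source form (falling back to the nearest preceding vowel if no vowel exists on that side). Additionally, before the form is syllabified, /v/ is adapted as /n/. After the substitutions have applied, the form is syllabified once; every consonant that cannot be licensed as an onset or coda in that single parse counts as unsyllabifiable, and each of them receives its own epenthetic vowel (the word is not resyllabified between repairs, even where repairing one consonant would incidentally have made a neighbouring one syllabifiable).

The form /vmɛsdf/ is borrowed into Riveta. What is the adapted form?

Substitution: /v/ → /n/, giving /nmɛsdf/.
Syllabifying with onset maximization leaves /d/, /f/ stranded (at most one coda consonant is licensed; onsets may contain at most 2 consonants).
Inserting the epenthetic vowel yields /d/ → /dɛ/, /f/ → /fɛ/.

nmɛsdɛfɛ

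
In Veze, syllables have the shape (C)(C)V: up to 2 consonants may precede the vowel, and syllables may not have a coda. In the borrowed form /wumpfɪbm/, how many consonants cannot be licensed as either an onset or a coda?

Under (C)(C)V, the unsyllabifiable consonants are /m/, /b/, /m/ (no codas are permitted; onsets may contain at most 2 consonants).

3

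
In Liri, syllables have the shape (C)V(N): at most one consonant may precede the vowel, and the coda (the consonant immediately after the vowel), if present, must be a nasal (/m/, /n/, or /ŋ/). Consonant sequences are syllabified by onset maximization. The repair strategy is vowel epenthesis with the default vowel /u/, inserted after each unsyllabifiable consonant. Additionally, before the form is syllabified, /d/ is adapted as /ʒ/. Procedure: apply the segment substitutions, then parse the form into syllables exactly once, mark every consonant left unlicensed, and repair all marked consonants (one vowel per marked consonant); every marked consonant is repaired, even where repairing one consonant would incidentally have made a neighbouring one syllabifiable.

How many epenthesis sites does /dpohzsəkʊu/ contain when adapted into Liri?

After substitution the input is /ʒpohzsəkʊu/.
The unsyllabifiable consonants are /ʒ/, /h/, /z/; each receives one epenthetic vowel.

3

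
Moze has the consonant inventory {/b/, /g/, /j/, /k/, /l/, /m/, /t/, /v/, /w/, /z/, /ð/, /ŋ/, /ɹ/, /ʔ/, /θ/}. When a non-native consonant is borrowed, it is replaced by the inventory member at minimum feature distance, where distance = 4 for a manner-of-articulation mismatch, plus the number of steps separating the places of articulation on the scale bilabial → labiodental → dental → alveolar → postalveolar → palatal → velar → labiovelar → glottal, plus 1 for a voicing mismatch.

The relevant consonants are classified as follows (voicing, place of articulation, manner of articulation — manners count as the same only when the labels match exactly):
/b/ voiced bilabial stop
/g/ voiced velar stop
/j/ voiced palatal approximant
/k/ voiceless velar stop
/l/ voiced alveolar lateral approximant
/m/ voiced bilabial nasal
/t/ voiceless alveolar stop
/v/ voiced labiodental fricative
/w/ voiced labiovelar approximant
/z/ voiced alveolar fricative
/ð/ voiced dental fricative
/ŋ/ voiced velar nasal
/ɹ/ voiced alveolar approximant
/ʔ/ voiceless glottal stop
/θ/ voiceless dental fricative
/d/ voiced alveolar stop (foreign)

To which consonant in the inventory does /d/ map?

t

/t/ is closest: same manner (stop), place distance 0 (alveolar→alveolar), voicing differs (+1); total 1. Next closest is /b/ at distance 3.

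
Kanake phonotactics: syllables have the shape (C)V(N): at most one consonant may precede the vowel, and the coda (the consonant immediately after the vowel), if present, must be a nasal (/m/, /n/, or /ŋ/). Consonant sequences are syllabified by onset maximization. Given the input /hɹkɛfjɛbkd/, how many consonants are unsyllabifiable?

Syllabifying with onset maximization leaves /h/, /ɹ/, /f/, /b/, /k/, /d/ stranded (only a nasal (/m/, /n/, or /ŋ/) is licensed in coda position; onsets are limited to one consonant).

6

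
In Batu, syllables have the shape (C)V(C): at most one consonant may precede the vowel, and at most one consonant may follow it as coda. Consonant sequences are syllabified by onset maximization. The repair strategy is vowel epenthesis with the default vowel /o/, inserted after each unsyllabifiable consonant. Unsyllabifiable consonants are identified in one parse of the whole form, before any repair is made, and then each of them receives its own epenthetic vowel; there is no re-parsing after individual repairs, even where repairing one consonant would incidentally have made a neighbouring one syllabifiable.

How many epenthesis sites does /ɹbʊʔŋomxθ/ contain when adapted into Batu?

3

The unsyllabifiable consonants are /ɹ/, /x/, /θ/; each receives one epenthetic vowel.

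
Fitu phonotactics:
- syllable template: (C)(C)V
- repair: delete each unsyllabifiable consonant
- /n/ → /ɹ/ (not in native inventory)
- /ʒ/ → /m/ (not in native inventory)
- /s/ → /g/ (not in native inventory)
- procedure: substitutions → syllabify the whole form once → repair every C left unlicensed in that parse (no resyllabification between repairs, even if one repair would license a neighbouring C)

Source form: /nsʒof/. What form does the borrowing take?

gmo

Substitution: /n/ → /ɹ/, /s/ → /g/, /ʒ/ → /m/, giving /ɹgmof/.
The consonants /ɹ/, /f/ cannot be parsed into a legal (C)(C)V syllable (no codas are permitted; onsets may contain at most 2 consonants).
Each unlicensed consonant is deleted: /ɹ/, /f/.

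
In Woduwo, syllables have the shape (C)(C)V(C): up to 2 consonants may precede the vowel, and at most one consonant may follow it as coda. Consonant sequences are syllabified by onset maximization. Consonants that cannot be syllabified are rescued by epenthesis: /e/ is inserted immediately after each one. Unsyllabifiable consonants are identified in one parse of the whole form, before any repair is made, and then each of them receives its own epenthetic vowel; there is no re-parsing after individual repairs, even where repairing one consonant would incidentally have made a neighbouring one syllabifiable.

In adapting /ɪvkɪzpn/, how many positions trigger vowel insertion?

The unsyllabifiable consonants are /p/, /n/; each receives one epenthetic vowel.

2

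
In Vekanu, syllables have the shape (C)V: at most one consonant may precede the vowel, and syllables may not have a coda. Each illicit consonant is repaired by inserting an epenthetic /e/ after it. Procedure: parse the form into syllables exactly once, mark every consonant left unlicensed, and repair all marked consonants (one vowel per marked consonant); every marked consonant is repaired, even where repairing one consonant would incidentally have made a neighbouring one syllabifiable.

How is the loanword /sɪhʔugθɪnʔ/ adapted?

sɪheʔugeθɪneʔe

The consonants /h/, /g/, /n/, /ʔ/ cannot be parsed into a legal (C)V syllable (no codas are permitted; onsets are limited to one consonant).
Each unlicensed consonant becomes the onset of a new syllable: /h/ → /he/, /g/ → /ge/, /n/ → /ne/, /ʔ/ → /ʔe/.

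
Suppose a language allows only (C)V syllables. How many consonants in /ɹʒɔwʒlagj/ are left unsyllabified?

The consonants /ɹ/, /w/, /ʒ/, /g/, /j/ cannot be parsed into a legal (C)V syllable (no codas are permitted; onsets are limited to one consonant).

5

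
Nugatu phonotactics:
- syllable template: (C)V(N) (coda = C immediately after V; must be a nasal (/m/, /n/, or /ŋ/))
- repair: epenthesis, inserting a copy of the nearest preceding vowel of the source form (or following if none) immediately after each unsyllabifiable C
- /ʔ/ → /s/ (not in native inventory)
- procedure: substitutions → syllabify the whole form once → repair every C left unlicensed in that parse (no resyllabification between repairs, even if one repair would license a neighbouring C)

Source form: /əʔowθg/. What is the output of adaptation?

əsowoθogo

Substitution: /ʔ/ → /s/, giving /əsowθg/.
Under (C)V(N), the unsyllabifiable consonants are /w/, /θ/, /g/ (only a nasal (/m/, /n/, or /ŋ/) is licensed in coda position; onsets are limited to one consonant).
Each unlicensed consonant becomes the onset of a new syllable: /w/ → /wo/, /θ/ → /θo/, /g/ → /go/.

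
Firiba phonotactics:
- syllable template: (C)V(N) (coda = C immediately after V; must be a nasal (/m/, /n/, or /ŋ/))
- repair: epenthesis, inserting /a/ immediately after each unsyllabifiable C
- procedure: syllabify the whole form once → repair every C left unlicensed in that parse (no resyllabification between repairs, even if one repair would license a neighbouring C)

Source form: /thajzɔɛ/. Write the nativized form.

Under (C)V(N), the unsyllabifiable consonants are /t/, /j/ (only a nasal (/m/, /n/, or /ŋ/) is licensed in coda position; onsets are limited to one consonant).
Inserting the epenthetic vowel yields /t/ → /ta/, /j/ → /ja/.

tahajazɔɛ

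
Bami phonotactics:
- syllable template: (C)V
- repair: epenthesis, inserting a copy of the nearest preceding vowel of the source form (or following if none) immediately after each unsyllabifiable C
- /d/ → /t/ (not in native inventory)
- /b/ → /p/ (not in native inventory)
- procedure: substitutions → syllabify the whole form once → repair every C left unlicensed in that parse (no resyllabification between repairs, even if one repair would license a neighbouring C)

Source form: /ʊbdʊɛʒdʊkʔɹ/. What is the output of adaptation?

Substitution: /b/ → /p/, /d/ → /t/, giving /ʊptʊɛʒtʊkʔɹ/.
The consonants /p/, /ʒ/, /k/, /ʔ/, /ɹ/ cannot be parsed into a legal (C)V syllable (no codas are permitted; onsets are limited to one consonant).
Each unlicensed consonant becomes the onset of a new syllable: /p/ → /pʊ/, /ʒ/ → /ʒɛ/, /k/ → /kʊ/, /ʔ/ → /ʔʊ/, /ɹ/ → /ɹʊ/.

ʊpʊtʊɛʒɛtʊkʊʔʊɹʊ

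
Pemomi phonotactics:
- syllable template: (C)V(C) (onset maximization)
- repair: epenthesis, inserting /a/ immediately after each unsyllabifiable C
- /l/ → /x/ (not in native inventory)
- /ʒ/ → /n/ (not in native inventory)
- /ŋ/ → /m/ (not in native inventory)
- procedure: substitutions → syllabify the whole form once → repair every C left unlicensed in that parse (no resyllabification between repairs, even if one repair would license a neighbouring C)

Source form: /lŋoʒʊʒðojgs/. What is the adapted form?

Substitution: /l/ → /x/, /ŋ/ → /m/, /ʒ/ → /n/, giving /xmonʊnðojgs/.
Under (C)V(C), the unsyllabifiable consonants are /x/, /g/, /s/ (at most one coda consonant is licensed; onsets are limited to one consonant).
Each unlicensed consonant becomes the onset of a new syllable: /x/ → /xa/, /g/ → /ga/, /s/ → /sa/.

xamonʊnðojgasa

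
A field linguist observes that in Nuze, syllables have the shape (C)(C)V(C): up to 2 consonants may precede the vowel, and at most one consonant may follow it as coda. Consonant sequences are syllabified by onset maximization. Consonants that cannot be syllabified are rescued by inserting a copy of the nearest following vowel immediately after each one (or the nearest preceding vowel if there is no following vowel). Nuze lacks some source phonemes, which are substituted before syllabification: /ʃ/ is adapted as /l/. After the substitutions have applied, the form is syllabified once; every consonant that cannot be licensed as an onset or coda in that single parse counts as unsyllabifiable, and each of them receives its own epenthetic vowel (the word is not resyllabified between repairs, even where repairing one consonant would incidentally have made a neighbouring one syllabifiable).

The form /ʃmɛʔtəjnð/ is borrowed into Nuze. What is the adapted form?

lmɛʔtəjnəðə

Substitution: /ʃ/ → /l/, giving /lmɛʔtəjnð/.
Syllabifying with onset maximization leaves /n/, /ð/ stranded (at most one coda consonant is licensed; onsets may contain at most 2 consonants).
Each unlicensed consonant becomes the onset of a new syllable: /n/ → /nə/, /ð/ → /ðə/.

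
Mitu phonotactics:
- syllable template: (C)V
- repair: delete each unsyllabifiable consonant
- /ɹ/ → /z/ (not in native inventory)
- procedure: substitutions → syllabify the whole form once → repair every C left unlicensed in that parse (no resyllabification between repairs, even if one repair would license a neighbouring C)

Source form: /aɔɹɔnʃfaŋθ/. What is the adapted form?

Substitution: /ɹ/ → /z/, giving /aɔzɔnʃfaŋθ/.
Under (C)V, the unsyllabifiable consonants are /n/, /ʃ/, /ŋ/, /θ/ (no codas are permitted; onsets are limited to one consonant).
Deleting the stranded consonants removes /n/, /ʃ/, /ŋ/, /θ/.

aɔzɔfa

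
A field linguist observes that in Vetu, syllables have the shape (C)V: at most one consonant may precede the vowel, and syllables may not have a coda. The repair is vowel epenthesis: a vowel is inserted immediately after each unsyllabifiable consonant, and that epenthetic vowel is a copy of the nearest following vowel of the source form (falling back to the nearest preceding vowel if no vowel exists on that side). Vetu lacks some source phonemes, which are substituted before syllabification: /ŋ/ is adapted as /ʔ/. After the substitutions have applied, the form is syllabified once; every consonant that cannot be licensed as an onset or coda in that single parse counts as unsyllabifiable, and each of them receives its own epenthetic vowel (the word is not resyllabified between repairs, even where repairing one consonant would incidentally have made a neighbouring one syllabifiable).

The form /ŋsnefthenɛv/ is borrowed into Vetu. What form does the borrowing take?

ʔesenefetehenɛvɛ

Substitution: /ŋ/ → /ʔ/, giving /ʔsnefthenɛv/.
Under (C)V, the unsyllabifiable consonants are /ʔ/, /s/, /f/, /t/, /v/ (no codas are permitted; onsets are limited to one consonant).
Epenthesis after each stranded consonant: /ʔ/ → /ʔe/, /s/ → /se/, /f/ → /fe/, /t/ → /te/, /v/ → /vɛ/.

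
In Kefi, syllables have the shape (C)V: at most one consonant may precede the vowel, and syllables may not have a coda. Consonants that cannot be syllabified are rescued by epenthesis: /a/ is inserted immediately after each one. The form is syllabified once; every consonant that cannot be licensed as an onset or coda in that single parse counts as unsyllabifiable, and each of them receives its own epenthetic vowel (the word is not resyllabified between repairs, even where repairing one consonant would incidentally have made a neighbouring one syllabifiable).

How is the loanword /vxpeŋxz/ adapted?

The consonants /v/, /x/, /ŋ/, /x/, /z/ cannot be parsed into a legal (C)V syllable (no codas are permitted; onsets are limited to one consonant).
Inserting the epenthetic vowel yields /v/ → /va/, /x/ → /xa/, /ŋ/ → /ŋa/, /x/ → /xa/, /z/ → /za/.

vaxapeŋaxaza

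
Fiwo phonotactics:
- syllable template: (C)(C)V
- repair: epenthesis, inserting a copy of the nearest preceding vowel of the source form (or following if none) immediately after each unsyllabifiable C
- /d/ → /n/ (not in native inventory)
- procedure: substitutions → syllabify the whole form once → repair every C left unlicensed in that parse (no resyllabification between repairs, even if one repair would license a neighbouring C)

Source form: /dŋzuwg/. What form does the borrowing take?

Substitution: /d/ → /n/, giving /nŋzuwg/.
Under (C)(C)V, the unsyllabifiable consonants are /n/, /w/, /g/ (no codas are permitted; onsets may contain at most 2 consonants).
Epenthesis after each stranded consonant: /n/ → /nu/, /w/ → /wu/, /g/ → /gu/.

nuŋzuwugu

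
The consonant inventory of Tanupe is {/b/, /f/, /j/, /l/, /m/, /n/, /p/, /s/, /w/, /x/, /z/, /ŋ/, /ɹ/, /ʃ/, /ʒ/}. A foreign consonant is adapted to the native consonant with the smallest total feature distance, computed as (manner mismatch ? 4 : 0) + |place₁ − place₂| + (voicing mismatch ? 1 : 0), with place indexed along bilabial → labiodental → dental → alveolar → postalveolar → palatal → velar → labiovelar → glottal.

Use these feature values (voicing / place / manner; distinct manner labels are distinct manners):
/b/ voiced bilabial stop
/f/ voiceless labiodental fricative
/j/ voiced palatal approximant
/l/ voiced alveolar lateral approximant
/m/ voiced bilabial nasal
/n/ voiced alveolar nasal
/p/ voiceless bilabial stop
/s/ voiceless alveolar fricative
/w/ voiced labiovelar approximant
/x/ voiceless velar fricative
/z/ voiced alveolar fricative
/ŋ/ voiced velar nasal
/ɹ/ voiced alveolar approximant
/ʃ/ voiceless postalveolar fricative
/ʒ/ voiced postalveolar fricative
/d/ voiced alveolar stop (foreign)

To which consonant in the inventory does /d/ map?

/b/ is closest: same manner (stop), place distance 3 (alveolar→bilabial), same voicing; total 3. Next closest is /l/ at distance 4.

b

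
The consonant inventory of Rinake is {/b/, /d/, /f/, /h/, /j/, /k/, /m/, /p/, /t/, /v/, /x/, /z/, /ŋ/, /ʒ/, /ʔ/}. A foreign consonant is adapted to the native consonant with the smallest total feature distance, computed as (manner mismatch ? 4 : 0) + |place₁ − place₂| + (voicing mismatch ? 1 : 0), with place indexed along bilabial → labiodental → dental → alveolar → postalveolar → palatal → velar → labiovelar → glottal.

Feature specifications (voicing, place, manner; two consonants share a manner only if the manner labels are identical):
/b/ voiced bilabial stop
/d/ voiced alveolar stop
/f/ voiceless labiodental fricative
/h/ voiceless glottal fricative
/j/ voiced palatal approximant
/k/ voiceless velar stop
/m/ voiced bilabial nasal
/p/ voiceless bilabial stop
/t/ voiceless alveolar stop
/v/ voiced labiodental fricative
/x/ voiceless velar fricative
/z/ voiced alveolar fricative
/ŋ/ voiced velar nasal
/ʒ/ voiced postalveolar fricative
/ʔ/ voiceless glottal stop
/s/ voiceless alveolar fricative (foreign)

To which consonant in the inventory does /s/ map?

z

/z/ is closest: same manner (fricative), place distance 0 (alveolar→alveolar), voicing differs (+1); total 1. Next closest is /f/ at distance 2.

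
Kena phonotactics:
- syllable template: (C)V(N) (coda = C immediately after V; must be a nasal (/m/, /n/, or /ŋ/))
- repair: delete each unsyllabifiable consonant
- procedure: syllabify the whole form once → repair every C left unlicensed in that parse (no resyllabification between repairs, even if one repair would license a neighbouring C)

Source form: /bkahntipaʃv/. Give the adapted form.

Under (C)V(N), the unsyllabifiable consonants are /b/, /h/, /n/, /ʃ/, /v/ (only a nasal (/m/, /n/, or /ŋ/) is licensed in coda position; onsets are limited to one consonant).
Deletion applies to /b/, /h/, /n/, /ʃ/, /v/.

katipa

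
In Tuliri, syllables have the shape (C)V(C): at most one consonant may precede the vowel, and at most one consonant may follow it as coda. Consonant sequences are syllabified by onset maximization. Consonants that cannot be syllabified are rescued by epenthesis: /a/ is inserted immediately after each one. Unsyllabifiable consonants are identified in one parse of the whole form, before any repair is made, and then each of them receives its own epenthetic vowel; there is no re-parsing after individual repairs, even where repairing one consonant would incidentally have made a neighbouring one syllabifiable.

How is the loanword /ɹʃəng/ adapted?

ɹaʃənga

Syllabifying with onset maximization leaves /ɹ/, /g/ stranded (at most one coda consonant is licensed; onsets are limited to one consonant).
Inserting the epenthetic vowel yields /ɹ/ → /ɹa/, /g/ → /ga/.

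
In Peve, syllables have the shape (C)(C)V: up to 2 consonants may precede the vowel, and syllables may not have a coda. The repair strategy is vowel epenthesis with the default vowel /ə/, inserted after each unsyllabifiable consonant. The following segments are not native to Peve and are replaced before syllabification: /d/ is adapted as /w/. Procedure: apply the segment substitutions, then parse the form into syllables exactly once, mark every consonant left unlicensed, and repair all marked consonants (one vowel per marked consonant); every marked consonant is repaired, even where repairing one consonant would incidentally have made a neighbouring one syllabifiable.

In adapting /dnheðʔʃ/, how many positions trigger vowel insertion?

After substitution the input is /wnheðʔʃ/.
The unsyllabifiable consonants are /w/, /ð/, /ʔ/, /ʃ/; each receives one epenthetic vowel.

4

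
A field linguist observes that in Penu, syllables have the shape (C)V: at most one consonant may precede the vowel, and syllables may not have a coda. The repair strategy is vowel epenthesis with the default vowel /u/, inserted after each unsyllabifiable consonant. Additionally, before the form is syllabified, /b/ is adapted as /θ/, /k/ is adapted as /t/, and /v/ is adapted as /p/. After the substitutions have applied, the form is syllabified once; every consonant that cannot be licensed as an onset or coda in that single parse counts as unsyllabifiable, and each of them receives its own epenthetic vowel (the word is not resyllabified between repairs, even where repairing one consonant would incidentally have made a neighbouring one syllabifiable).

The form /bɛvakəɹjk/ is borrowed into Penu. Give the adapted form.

θɛpatəɹujutu

Substitution: /b/ → /θ/, /v/ → /p/, /k/ → /t/, giving /θɛpatəɹjt/.
The consonants /ɹ/, /j/, /t/ cannot be parsed into a legal (C)V syllable (no codas are permitted; onsets are limited to one consonant).
Each unlicensed consonant becomes the onset of a new syllable: /ɹ/ → /ɹu/, /j/ → /ju/, /t/ → /tu/.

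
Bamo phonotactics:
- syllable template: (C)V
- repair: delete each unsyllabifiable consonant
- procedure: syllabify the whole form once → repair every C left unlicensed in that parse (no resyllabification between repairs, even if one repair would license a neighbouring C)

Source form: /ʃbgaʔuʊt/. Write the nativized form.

The consonants /ʃ/, /b/, /t/ cannot be parsed into a legal (C)V syllable (no codas are permitted; onsets are limited to one consonant).
Deletion applies to /ʃ/, /b/, /t/.

gaʔuʊ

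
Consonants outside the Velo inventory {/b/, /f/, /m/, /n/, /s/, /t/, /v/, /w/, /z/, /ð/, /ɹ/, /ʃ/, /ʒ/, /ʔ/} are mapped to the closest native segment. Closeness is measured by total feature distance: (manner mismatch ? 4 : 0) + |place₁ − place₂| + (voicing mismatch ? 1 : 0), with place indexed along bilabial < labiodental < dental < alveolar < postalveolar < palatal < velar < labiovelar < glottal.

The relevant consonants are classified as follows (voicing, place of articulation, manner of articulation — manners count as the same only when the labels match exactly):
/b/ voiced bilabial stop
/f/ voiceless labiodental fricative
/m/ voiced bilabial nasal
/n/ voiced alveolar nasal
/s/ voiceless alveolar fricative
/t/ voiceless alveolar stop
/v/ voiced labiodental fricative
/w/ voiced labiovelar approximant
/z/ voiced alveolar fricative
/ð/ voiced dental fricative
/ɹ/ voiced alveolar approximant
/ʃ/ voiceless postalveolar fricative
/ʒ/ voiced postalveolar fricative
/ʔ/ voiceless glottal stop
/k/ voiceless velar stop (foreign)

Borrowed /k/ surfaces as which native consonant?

ʔ

/ʔ/ is closest: same manner (stop), place distance 2 (velar→glottal), same voicing; total 2. Next closest is /t/ at distance 3.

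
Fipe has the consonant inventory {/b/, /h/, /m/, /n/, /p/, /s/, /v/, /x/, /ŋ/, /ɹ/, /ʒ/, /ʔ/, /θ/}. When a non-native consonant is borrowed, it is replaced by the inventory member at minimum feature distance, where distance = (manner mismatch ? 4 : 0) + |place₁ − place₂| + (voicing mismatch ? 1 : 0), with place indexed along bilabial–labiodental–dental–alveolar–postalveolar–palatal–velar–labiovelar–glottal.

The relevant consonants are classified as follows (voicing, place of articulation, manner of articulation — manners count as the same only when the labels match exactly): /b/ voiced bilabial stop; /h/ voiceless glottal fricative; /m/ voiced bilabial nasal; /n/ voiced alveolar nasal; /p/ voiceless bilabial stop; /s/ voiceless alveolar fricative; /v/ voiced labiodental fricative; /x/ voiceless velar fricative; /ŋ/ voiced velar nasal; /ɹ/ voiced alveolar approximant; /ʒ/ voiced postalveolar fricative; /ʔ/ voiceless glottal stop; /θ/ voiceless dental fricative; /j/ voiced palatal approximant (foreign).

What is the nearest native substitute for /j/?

/ɹ/ is closest: same manner (approximant), place distance 2 (palatal→alveolar), same voicing; total 2. Next closest is /ŋ/ at distance 5.

ɹ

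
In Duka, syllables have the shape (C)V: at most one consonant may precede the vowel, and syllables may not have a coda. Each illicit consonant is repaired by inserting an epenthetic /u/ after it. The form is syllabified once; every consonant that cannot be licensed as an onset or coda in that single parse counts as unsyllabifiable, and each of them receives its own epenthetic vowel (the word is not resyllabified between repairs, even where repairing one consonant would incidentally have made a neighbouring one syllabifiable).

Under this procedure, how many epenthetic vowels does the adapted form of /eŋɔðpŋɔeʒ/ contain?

3

The unsyllabifiable consonants are /ð/, /p/, /ʒ/; each receives one epenthetic vowel.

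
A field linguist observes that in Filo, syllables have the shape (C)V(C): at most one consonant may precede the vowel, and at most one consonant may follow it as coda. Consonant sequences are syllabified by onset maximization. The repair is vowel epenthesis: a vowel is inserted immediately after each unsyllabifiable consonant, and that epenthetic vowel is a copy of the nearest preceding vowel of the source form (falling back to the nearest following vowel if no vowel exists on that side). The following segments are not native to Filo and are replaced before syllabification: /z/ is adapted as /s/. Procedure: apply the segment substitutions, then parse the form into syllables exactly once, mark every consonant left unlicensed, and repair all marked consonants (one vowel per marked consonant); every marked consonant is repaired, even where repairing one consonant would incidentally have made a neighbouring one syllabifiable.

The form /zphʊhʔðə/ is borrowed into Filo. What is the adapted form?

sʊpʊhʊhʔʊðə

Substitution: /z/ → /s/, giving /sphʊhʔðə/.
Under (C)V(C), the unsyllabifiable consonants are /s/, /p/, /ʔ/ (at most one coda consonant is licensed; onsets are limited to one consonant).
Epenthesis after each stranded consonant: /s/ → /sʊ/, /p/ → /pʊ/, /ʔ/ → /ʔʊ/.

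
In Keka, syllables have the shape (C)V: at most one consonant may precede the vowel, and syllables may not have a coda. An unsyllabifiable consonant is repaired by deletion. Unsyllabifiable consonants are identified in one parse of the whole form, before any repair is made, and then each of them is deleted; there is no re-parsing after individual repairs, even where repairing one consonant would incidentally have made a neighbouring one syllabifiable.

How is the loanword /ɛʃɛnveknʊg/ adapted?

Syllabifying with onset maximization leaves /n/, /k/, /g/ stranded (no codas are permitted; onsets are limited to one consonant).
Deletion applies to /n/, /k/, /g/.

ɛʃɛvenʊ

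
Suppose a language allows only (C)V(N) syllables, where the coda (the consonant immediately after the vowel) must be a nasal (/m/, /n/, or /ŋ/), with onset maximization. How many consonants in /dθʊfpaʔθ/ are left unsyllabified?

Under (C)V(N), the unsyllabifiable consonants are /d/, /f/, /ʔ/, /θ/ (only a nasal (/m/, /n/, or /ŋ/) is licensed in coda position; onsets are limited to one consonant).

4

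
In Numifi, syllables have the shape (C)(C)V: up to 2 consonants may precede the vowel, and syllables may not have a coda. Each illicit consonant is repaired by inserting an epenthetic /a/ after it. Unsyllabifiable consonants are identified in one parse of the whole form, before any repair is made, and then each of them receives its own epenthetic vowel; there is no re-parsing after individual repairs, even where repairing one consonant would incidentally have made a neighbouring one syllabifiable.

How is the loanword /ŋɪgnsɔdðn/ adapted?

ŋɪgansɔdaðana

The consonants /g/, /d/, /ð/, /n/ cannot be parsed into a legal (C)(C)V syllable (no codas are permitted; onsets may contain at most 2 consonants).
Inserting the epenthetic vowel yields /g/ → /ga/, /d/ → /da/, /ð/ → /ða/, /n/ → /na/.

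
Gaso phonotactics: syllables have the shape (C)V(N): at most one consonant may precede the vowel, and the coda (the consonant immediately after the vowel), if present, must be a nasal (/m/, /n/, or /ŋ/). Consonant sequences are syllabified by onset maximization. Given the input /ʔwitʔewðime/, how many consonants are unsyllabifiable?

3

The consonants /ʔ/, /t/, /w/ cannot be parsed into a legal (C)V(N) syllable (only a nasal (/m/, /n/, or /ŋ/) is licensed in coda position; onsets are limited to one consonant).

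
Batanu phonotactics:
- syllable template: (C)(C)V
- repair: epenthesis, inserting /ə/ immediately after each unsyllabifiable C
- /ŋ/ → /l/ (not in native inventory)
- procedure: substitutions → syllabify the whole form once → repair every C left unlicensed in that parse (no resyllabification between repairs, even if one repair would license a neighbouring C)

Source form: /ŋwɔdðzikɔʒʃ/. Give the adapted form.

Substitution: /ŋ/ → /l/, giving /lwɔdðzikɔʒʃ/.
Under (C)(C)V, the unsyllabifiable consonants are /d/, /ʒ/, /ʃ/ (no codas are permitted; onsets may contain at most 2 consonants).
Epenthesis after each stranded consonant: /d/ → /də/, /ʒ/ → /ʒə/, /ʃ/ → /ʃə/.

lwɔdəðzikɔʒəʃə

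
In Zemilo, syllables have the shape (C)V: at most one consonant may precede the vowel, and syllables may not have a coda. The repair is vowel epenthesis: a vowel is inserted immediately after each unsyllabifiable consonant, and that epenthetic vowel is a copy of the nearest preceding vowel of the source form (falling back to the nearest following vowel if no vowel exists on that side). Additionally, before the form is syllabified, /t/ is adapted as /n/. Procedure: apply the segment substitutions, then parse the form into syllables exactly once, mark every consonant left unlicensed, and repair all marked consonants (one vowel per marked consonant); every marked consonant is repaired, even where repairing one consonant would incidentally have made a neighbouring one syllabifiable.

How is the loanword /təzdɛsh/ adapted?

Substitution: /t/ → /n/, giving /nəzdɛsh/.
Syllabifying with onset maximization leaves /z/, /s/, /h/ stranded (no codas are permitted; onsets are limited to one consonant).
Each unlicensed consonant becomes the onset of a new syllable: /z/ → /zə/, /s/ → /sɛ/, /h/ → /hɛ/.

nəzədɛsɛhɛ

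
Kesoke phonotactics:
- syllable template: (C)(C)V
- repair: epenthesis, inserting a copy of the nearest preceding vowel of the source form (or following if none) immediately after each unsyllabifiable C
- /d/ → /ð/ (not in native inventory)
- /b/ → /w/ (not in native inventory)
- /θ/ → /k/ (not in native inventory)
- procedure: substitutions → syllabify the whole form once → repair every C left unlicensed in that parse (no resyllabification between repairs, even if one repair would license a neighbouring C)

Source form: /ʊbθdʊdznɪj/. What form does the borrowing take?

ʊwʊkðʊðʊznɪjɪ

Substitution: /b/ → /w/, /θ/ → /k/, /d/ → /ð/, giving /ʊwkðʊðznɪj/.
Syllabifying with onset maximization leaves /w/, /ð/, /j/ stranded (no codas are permitted; onsets may contain at most 2 consonants).
Each unlicensed consonant becomes the onset of a new syllable: /w/ → /wʊ/, /ð/ → /ðʊ/, /j/ → /jɪ/.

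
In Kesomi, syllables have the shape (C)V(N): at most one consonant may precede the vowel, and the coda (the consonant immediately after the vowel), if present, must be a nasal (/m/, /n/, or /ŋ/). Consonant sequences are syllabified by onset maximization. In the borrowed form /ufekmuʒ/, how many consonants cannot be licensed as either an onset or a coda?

The consonants /k/, /ʒ/ cannot be parsed into a legal (C)V(N) syllable (only a nasal (/m/, /n/, or /ŋ/) is licensed in coda position; onsets are limited to one consonant).

2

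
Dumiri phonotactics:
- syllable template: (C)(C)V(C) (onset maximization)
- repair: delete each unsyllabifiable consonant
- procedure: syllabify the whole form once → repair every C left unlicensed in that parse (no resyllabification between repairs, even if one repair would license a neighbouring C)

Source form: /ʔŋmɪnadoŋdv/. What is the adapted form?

ŋmɪnadoŋ

Under (C)(C)V(C), the unsyllabifiable consonants are /ʔ/, /d/, /v/ (at most one coda consonant is licensed; onsets may contain at most 2 consonants).
Each unlicensed consonant is deleted: /ʔ/, /d/, /v/.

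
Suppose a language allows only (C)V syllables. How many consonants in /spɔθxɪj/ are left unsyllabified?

Syllabifying with onset maximization leaves /s/, /θ/, /j/ stranded (no codas are permitted; onsets are limited to one consonant).

3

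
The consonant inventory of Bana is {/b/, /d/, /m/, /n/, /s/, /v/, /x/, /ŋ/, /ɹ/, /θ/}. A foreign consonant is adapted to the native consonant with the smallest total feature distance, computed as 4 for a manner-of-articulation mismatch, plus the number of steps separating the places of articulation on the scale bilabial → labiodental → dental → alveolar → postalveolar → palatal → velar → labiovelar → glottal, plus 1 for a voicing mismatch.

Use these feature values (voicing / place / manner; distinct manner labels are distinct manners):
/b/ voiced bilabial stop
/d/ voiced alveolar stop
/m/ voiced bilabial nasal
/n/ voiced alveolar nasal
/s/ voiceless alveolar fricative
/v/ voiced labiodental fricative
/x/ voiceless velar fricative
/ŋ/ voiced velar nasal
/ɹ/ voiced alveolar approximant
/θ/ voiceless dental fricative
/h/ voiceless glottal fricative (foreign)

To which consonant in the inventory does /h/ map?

/x/ is closest: same manner (fricative), place distance 2 (glottal→velar), same voicing; total 2. Next closest is /s/ at distance 5.

x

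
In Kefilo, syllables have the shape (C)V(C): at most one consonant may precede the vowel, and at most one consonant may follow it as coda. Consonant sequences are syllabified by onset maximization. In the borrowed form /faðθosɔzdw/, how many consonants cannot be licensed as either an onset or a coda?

Syllabifying with onset maximization leaves /d/, /w/ stranded (at most one coda consonant is licensed; onsets are limited to one consonant).

2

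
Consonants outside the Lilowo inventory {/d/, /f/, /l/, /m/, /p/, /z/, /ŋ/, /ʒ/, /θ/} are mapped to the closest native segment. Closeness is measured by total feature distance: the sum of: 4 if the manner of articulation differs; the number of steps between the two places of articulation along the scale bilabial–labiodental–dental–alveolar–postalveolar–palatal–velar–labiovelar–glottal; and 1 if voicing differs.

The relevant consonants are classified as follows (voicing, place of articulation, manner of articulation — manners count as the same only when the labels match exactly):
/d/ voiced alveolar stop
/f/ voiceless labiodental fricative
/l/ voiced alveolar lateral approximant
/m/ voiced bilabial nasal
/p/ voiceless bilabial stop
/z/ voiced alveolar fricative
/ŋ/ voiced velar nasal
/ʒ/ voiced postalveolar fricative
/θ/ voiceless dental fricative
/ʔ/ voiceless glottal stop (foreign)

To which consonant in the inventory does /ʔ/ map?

/d/ is closest: same manner (stop), place distance 5 (glottal→alveolar), voicing differs (+1); total 6. Next closest is /ŋ/ at distance 7.

d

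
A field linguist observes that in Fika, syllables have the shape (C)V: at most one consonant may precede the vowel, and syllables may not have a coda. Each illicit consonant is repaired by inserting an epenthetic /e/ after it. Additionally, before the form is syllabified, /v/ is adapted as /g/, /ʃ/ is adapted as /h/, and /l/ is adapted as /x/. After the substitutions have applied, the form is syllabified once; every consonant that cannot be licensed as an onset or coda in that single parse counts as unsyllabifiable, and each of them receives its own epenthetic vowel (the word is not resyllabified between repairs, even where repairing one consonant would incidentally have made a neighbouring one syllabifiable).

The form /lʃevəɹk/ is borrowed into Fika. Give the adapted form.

Substitution: /l/ → /x/, /ʃ/ → /h/, /v/ → /g/, giving /xhegəɹk/.
The consonants /x/, /ɹ/, /k/ cannot be parsed into a legal (C)V syllable (no codas are permitted; onsets are limited to one consonant).
Inserting the epenthetic vowel yields /x/ → /xe/, /ɹ/ → /ɹe/, /k/ → /ke/.

xehegəɹeke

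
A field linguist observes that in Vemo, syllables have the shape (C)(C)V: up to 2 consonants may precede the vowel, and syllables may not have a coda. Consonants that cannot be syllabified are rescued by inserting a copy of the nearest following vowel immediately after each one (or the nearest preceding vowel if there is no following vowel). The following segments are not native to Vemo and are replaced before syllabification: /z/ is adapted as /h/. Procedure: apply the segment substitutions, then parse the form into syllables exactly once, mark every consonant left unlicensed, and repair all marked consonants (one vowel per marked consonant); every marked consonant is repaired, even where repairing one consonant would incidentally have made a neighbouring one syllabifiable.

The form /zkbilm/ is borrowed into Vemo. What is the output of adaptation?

hikbilimi

Substitution: /z/ → /h/, giving /hkbilm/.
Syllabifying with onset maximization leaves /h/, /l/, /m/ stranded (no codas are permitted; onsets may contain at most 2 consonants).
Epenthesis after each stranded consonant: /h/ → /hi/, /l/ → /li/, /m/ → /mi/.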